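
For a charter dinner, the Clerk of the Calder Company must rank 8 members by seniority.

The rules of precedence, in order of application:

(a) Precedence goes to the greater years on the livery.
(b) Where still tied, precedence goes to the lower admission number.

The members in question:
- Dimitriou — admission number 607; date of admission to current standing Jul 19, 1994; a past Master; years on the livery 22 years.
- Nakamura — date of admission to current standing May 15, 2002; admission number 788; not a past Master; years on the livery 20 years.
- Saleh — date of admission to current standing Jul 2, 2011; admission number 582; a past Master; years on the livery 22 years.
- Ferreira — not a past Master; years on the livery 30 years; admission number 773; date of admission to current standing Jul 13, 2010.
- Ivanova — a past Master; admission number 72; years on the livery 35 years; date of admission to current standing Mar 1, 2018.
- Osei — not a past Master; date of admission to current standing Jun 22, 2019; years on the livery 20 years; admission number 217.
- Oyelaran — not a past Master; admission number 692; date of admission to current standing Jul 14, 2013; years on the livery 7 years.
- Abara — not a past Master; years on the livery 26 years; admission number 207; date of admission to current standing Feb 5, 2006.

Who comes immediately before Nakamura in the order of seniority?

By years on the livery (higher first): Ivanova (35 years); then Ferreira (30 years); then Abara (26 years); then Saleh and Dimitriou (both 22 years); then Osei and Nakamura (both 20 years); then Oyelaran (7 years).
Among Saleh and Dimitriou, by admission number (lower first): Saleh (582) before Dimitriou (607).
Among Osei and Nakamura, by admission number (lower first): Osei (217) before Nakamura (788).
Order: Ivanova, Ferreira, Abara, Saleh, Dimitriou, Osei, Nakamura, Oyelaran.

Osei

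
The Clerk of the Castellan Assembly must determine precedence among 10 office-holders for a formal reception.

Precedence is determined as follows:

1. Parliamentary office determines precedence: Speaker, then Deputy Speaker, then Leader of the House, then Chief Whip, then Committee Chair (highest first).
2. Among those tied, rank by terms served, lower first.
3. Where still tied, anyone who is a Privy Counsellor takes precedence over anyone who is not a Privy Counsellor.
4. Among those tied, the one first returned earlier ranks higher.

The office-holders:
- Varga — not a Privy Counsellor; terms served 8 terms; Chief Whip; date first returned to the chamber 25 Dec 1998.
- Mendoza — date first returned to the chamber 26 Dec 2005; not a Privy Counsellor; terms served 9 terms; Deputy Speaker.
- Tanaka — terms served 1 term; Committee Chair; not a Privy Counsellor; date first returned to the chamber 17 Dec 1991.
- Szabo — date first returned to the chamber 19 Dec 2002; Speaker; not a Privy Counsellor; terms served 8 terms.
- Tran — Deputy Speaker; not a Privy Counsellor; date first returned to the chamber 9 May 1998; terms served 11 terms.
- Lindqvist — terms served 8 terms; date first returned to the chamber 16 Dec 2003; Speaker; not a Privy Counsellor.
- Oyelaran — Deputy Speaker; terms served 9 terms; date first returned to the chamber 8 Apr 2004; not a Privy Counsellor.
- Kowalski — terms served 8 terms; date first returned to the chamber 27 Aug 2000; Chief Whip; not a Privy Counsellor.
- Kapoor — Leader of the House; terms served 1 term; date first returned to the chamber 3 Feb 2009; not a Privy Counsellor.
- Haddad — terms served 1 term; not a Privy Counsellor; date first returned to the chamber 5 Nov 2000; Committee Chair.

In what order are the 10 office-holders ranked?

By parliamentary office: Szabo and Lindqvist (Speaker); then Oyelaran, Mendoza and Tran (Deputy Speaker); then Kapoor (Leader of the House); then Varga and Kowalski (Chief Whip); then Tanaka and Haddad (Committee Chair).
Szabo and Lindqvist both have terms served 8 terms, so the next rule applies.
Szabo and Lindqvist are each not a Privy Counsellor, so the next rule applies.
Among Szabo and Lindqvist, by date first returned to the chamber (earlier first): Szabo (19 Dec 2002) before Lindqvist (16 Dec 2003).
Among Oyelaran, Mendoza and Tran, by terms served (lower first): Oyelaran and Mendoza (9 terms) before Tran (11 terms).
Oyelaran and Mendoza are each not a Privy Counsellor, so the next rule applies.
Among Oyelaran and Mendoza, by date first returned to the chamber (earlier first): Oyelaran (8 Apr 2004) before Mendoza (26 Dec 2005).
Varga and Kowalski both have terms served 8 terms, so the next rule applies.
Varga and Kowalski are each not a Privy Counsellor, so the next rule applies.
Among Varga and Kowalski, by date first returned to the chamber (earlier first): Varga (25 Dec 1998) before Kowalski (27 Aug 2000).
Tanaka and Haddad both have terms served 1 term, so the next rule applies.
Tanaka and Haddad are each not a Privy Counsellor, so the next rule applies.
Among Tanaka and Haddad, by date first returned to the chamber (earlier first): Tanaka (17 Dec 1991) before Haddad (5 Nov 2000).
Full order: Szabo, Lindqvist, Oyelaran, Mendoza, Tran, Kapoor, Varga, Kowalski, Tanaka, Haddad.

Szabo, Lindqvist, Oyelaran, Mendoza, Tran, Kapoor, Varga, Kowalski, Tanaka, Haddad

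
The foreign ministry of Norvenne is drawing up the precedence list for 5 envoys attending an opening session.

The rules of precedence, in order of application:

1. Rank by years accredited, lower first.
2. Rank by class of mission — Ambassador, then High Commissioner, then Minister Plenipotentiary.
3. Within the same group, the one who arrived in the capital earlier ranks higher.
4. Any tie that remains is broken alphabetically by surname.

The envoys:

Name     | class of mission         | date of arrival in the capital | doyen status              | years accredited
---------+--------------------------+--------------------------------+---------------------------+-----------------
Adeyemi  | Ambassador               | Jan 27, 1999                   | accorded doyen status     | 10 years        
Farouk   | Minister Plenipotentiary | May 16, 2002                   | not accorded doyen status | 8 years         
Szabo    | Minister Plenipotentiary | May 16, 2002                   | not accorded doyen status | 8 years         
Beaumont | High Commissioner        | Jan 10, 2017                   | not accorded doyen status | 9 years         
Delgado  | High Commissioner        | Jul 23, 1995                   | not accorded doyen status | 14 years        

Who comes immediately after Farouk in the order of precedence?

Szabo

By years accredited (lower first): Farouk and Szabo (both 8 years); then Beaumont (9 years); then Adeyemi (10 years); then Delgado (14 years).
Farouk and Szabo are each Minister Plenipotentiary, so the next rule applies.
Farouk and Szabo both have date of arrival in the capital May 16, 2002, so the next rule applies.
Among Farouk and Szabo, alphabetically by surname: Farouk before Szabo.
Order: Farouk, Szabo, Beaumont, Adeyemi, Delgado.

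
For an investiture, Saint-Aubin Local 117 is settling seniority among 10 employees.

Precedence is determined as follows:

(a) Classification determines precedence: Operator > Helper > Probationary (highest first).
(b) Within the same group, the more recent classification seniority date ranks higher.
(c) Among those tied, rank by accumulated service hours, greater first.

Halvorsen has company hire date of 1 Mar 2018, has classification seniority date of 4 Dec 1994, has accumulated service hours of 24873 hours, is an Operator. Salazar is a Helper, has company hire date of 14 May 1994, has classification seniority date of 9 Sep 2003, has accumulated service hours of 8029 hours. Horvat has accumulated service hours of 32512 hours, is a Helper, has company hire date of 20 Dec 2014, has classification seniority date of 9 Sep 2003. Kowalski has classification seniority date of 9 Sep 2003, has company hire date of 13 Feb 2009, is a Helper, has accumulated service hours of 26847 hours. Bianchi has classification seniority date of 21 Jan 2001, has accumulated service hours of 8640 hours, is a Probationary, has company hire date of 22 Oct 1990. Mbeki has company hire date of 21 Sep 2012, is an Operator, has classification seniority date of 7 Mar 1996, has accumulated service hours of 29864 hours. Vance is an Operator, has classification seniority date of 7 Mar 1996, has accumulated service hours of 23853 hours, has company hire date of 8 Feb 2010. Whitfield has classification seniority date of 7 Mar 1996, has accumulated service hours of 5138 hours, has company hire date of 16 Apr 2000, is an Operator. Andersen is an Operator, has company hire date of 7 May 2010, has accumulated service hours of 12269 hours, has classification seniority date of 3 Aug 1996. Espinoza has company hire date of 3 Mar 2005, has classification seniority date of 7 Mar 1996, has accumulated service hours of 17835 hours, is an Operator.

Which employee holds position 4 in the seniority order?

Espinoza

By classification: Andersen, Mbeki, Vance, Espinoza, Whitfield and Halvorsen (Operator); then Horvat, Kowalski and Salazar (Helper); then Bianchi (Probationary).
Among Andersen, Mbeki, Vance, Espinoza, Whitfield and Halvorsen, by classification seniority date (later first): Andersen (3 Aug 1996) before Mbeki, Vance, Espinoza and Whitfield (7 Mar 1996) before Halvorsen (4 Dec 1994).
Among Mbeki, Vance, Espinoza and Whitfield, by accumulated service hours (higher first): Mbeki (29864 hours) before Vance (23853 hours) before Espinoza (17835 hours) before Whitfield (5138 hours).
Horvat, Kowalski and Salazar all have classification seniority date 9 Sep 2003, so the next rule applies.
Among Horvat, Kowalski and Salazar, by accumulated service hours (higher first): Horvat (32512 hours) before Kowalski (26847 hours) before Salazar (8029 hours).
Order: Andersen, Mbeki, Vance, Espinoza, Whitfield, Halvorsen, Horvat, Kowalski, Salazar, Bianchi.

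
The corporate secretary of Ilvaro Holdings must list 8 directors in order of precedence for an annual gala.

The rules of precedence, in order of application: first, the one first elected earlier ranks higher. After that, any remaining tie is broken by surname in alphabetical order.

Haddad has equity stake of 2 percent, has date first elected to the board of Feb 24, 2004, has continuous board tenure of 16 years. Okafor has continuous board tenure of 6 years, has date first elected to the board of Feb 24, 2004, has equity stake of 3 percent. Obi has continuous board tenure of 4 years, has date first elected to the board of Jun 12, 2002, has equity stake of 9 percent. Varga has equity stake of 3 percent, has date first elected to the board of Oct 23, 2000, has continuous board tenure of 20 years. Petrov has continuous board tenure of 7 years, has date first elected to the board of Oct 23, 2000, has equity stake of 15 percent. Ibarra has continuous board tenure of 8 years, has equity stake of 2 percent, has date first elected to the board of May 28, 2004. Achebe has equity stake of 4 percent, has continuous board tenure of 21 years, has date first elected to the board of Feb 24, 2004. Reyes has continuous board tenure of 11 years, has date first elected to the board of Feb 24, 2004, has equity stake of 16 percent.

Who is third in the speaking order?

Obi

By date first elected to the board (earlier first): Petrov and Varga (both Oct 23, 2000); then Obi (Jun 12, 2002); then Achebe, Haddad, Okafor and Reyes (each Feb 24, 2004); then Ibarra (May 28, 2004).
Among Petrov and Varga, alphabetically by surname: Petrov before Varga.
Among Achebe, Haddad, Okafor and Reyes, alphabetically by surname: Achebe before Haddad before Okafor before Reyes.
Order: Petrov, Varga, Obi, Achebe, Haddad, Okafor, Reyes, Ibarra.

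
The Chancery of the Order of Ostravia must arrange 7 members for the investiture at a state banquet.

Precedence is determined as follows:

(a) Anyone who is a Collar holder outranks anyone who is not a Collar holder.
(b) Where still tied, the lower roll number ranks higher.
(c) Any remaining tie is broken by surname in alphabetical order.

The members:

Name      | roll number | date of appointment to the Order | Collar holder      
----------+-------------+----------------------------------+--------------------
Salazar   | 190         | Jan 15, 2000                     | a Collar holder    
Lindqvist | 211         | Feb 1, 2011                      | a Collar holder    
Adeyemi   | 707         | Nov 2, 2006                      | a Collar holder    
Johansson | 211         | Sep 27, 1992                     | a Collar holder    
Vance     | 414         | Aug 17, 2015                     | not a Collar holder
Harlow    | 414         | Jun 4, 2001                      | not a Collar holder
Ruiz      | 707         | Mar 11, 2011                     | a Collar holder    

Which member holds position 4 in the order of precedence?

By the first rule: Salazar, Johansson, Lindqvist, Adeyemi and Ruiz (each a Collar holder); then Harlow and Vance (both not a Collar holder).
Among Salazar, Johansson, Lindqvist, Adeyemi and Ruiz, by roll number (lower first): Salazar (190) before Johansson and Lindqvist (211) before Adeyemi and Ruiz (707).
Among Johansson and Lindqvist, alphabetically by surname: Johansson before Lindqvist.
Among Adeyemi and Ruiz, alphabetically by surname: Adeyemi before Ruiz.
Harlow and Vance both have roll number 414, so the next rule applies.
Among Harlow and Vance, alphabetically by surname: Harlow before Vance.
Order: Salazar, Johansson, Lindqvist, Adeyemi, Ruiz, Harlow, Vance.

Adeyemi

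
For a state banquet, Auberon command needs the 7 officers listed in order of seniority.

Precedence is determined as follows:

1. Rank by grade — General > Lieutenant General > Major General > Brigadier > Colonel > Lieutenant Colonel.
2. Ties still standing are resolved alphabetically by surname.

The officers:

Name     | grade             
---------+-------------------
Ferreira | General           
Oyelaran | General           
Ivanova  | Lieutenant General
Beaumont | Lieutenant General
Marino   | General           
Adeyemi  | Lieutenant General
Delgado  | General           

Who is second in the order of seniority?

Ferreira

By grade: Delgado, Ferreira, Marino and Oyelaran (General); then Adeyemi, Beaumont and Ivanova (Lieutenant General).
Among Delgado, Ferreira, Marino and Oyelaran, alphabetically by surname: Delgado before Ferreira before Marino before Oyelaran.
Among Adeyemi, Beaumont and Ivanova, alphabetically by surname: Adeyemi before Beaumont before Ivanova.
Order: Delgado, Ferreira, Marino, Oyelaran, Adeyemi, Beaumont, Ivanova.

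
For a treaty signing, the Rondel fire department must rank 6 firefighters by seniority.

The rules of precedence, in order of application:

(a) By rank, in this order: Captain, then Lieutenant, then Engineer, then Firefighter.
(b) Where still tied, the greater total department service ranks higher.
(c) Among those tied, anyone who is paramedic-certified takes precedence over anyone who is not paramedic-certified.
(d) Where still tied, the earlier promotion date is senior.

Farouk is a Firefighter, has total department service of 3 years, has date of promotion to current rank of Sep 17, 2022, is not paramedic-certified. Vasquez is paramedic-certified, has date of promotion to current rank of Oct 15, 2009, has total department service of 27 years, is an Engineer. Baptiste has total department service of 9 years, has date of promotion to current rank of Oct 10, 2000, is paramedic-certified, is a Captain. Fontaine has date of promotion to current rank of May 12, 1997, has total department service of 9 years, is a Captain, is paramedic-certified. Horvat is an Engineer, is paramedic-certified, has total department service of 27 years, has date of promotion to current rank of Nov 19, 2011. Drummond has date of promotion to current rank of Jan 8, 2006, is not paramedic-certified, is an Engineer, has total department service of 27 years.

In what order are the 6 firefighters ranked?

Fontaine, Baptiste, Vasquez, Horvat, Drummond, Farouk

By rank: Fontaine and Baptiste (Captain); then Vasquez, Horvat and Drummond (Engineer); then Farouk (Firefighter).
Fontaine and Baptiste both have total department service 9 years, so the next rule applies.
Fontaine and Baptiste are each paramedic-certified, so the next rule applies.
Among Fontaine and Baptiste, by date of promotion to current rank (earlier first): Fontaine (May 12, 1997) before Baptiste (Oct 10, 2000).
Vasquez, Horvat and Drummond all have total department service 27 years, so the next rule applies.
Among Vasquez, Horvat and Drummond, paramedic-certified before not paramedic-certified: Vasquez and Horvat (paramedic-certified) before Drummond (not paramedic-certified).
Among Vasquez and Horvat, by date of promotion to current rank (earlier first): Vasquez (Oct 15, 2009) before Horvat (Nov 19, 2011).
Full order: Fontaine, Baptiste, Vasquez, Horvat, Drummond, Farouk.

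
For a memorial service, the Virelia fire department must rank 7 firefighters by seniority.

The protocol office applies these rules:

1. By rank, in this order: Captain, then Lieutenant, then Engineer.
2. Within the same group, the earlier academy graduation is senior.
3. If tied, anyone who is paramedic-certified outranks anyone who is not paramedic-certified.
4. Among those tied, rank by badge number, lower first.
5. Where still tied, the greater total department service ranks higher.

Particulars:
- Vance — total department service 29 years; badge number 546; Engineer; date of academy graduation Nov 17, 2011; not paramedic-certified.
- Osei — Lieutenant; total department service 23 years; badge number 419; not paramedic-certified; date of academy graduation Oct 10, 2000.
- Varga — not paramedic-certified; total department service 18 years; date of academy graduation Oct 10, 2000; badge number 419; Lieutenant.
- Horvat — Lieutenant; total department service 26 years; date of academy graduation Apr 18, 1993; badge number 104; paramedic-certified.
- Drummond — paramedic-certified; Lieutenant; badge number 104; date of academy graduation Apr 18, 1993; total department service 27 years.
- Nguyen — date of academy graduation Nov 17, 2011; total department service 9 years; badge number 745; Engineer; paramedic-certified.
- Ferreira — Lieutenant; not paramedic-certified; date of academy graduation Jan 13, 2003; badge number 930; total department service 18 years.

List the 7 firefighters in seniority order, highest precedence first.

Drummond, Horvat, Osei, Varga, Ferreira, Nguyen, Vance

By rank: Drummond, Horvat, Osei, Varga and Ferreira (Lieutenant); then Nguyen and Vance (Engineer).
Among Drummond, Horvat, Osei, Varga and Ferreira, by date of academy graduation (earlier first): Drummond and Horvat (Apr 18, 1993) before Osei and Varga (Oct 10, 2000) before Ferreira (Jan 13, 2003).
Drummond and Horvat are each paramedic-certified, so the next rule applies.
Drummond and Horvat both have badge number 104, so the next rule applies.
Among Drummond and Horvat, by total department service (higher first): Drummond (27 years) before Horvat (26 years).
Osei and Varga are each not paramedic-certified, so the next rule applies.
Osei and Varga both have badge number 419, so the next rule applies.
Among Osei and Varga, by total department service (higher first): Osei (23 years) before Varga (18 years).
Nguyen and Vance both have date of academy graduation Nov 17, 2011, so the next rule applies.
Among Nguyen and Vance, paramedic-certified before not paramedic-certified: Nguyen (paramedic-certified) before Vance (not paramedic-certified).
Full order: Drummond, Horvat, Osei, Varga, Ferreira, Nguyen, Vance.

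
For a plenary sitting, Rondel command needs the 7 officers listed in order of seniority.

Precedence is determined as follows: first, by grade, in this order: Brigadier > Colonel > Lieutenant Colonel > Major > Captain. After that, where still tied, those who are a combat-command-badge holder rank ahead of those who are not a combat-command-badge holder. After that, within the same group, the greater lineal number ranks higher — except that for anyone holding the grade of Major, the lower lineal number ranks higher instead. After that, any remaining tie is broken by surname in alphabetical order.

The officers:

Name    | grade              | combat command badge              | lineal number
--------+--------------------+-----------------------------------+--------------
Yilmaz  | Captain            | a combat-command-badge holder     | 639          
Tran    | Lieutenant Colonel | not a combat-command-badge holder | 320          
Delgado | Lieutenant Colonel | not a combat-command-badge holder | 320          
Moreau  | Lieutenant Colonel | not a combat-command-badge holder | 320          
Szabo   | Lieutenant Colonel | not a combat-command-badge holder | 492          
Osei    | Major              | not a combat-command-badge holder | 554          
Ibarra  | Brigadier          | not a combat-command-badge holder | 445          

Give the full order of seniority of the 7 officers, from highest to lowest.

By grade: Ibarra (Brigadier); then Szabo, Delgado, Moreau and Tran (Lieutenant Colonel); then Osei (Major); then Yilmaz (Captain).
Szabo, Delgado, Moreau and Tran are each not a combat-command-badge holder, so the next rule applies.
Among Szabo, Delgado, Moreau and Tran, by lineal number (higher first): Szabo (492) before Delgado, Moreau and Tran (320).
Among Delgado, Moreau and Tran, alphabetically by surname: Delgado before Moreau before Tran.
Full order: Ibarra, Szabo, Delgado, Moreau, Tran, Osei, Yilmaz.

Ibarra, Szabo, Delgado, Moreau, Tran, Osei, Yilmaz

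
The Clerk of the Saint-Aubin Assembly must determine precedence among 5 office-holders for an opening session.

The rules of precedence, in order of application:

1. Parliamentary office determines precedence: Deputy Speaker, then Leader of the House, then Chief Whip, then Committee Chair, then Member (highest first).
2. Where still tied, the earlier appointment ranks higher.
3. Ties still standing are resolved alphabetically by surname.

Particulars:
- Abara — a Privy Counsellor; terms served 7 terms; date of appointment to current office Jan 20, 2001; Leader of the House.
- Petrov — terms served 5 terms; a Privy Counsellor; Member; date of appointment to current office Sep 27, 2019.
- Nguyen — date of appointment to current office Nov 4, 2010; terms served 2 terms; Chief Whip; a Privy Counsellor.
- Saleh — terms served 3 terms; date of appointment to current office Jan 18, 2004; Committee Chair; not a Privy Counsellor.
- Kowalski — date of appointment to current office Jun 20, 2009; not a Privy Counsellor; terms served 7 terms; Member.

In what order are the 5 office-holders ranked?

By parliamentary office: Abara (Leader of the House); then Nguyen (Chief Whip); then Saleh (Committee Chair); then Kowalski and Petrov (Member).
Among Kowalski and Petrov, by date of appointment to current office (earlier first): Kowalski (Jun 20, 2009) before Petrov (Sep 27, 2019).
Full order: Abara, Nguyen, Saleh, Kowalski, Petrov.

Abara, Nguyen, Saleh, Kowalski, Petrov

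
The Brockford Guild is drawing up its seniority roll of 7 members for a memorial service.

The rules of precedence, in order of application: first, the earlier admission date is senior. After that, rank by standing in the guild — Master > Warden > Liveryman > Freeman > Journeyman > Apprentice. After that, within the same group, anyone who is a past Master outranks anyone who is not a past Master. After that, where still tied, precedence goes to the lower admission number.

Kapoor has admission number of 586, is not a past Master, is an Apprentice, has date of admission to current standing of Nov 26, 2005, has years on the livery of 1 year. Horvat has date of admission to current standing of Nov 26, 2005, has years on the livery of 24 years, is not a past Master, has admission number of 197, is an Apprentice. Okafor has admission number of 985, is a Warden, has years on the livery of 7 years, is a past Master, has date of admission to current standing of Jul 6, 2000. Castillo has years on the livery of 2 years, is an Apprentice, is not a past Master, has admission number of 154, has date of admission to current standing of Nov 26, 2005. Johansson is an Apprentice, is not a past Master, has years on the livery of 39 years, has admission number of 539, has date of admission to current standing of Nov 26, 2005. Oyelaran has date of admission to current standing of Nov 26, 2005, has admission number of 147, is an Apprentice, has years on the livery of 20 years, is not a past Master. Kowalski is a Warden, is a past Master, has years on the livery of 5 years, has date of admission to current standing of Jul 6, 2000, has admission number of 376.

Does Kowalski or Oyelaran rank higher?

By date of admission to current standing (earlier first): Kowalski and Okafor (both Jul 6, 2000); then Oyelaran, Castillo, Horvat, Johansson and Kapoor (each Nov 26, 2005).
Kowalski and Okafor are each Warden, so the next rule applies.
Kowalski and Okafor are each a past Master, so the next rule applies.
Among Kowalski and Okafor, by admission number (lower first): Kowalski (376) before Okafor (985).
Oyelaran, Castillo, Horvat, Johansson and Kapoor are each Apprentice, so the next rule applies.
Oyelaran, Castillo, Horvat, Johansson and Kapoor are each not a past Master, so the next rule applies.
Among Oyelaran, Castillo, Horvat, Johansson and Kapoor, by admission number (lower first): Oyelaran (147) before Castillo (154) before Horvat (197) before Johansson (539) before Kapoor (586).
So Kowalski takes precedence.

Kowalski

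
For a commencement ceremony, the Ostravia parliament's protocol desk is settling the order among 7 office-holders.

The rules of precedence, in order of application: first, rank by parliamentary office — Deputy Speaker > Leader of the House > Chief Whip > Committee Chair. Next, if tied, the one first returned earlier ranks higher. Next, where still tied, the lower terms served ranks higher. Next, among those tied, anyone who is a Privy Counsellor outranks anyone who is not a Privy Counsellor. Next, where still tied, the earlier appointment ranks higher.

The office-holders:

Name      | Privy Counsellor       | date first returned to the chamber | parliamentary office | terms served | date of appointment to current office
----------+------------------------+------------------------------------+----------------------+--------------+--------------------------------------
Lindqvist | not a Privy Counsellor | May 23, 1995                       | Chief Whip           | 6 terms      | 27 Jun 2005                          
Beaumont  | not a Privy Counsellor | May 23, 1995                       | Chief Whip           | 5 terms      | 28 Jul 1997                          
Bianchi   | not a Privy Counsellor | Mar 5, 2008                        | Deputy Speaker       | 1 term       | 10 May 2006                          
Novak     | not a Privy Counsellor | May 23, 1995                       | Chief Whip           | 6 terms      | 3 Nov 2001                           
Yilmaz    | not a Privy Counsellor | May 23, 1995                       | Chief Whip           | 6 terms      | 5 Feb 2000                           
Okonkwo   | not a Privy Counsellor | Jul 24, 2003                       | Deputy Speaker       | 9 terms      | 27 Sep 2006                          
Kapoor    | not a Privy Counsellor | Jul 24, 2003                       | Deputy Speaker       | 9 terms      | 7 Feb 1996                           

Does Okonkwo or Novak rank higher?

By parliamentary office: Kapoor, Okonkwo and Bianchi (Deputy Speaker); then Beaumont, Yilmaz, Novak and Lindqvist (Chief Whip).
Among Kapoor, Okonkwo and Bianchi, by date first returned to the chamber (earlier first): Kapoor and Okonkwo (Jul 24, 2003) before Bianchi (Mar 5, 2008).
Kapoor and Okonkwo both have terms served 9 terms, so the next rule applies.
Kapoor and Okonkwo are each not a Privy Counsellor, so the next rule applies.
Among Kapoor and Okonkwo, by date of appointment to current office (earlier first): Kapoor (7 Feb 1996) before Okonkwo (27 Sep 2006).
Beaumont, Yilmaz, Novak and Lindqvist all have date first returned to the chamber May 23, 1995, so the next rule applies.
Among Beaumont, Yilmaz, Novak and Lindqvist, by terms served (lower first): Beaumont (5 terms) before Yilmaz, Novak and Lindqvist (6 terms).
Yilmaz, Novak and Lindqvist are each not a Privy Counsellor, so the next rule applies.
Among Yilmaz, Novak and Lindqvist, by date of appointment to current office (earlier first): Yilmaz (5 Feb 2000) before Novak (3 Nov 2001) before Lindqvist (27 Jun 2005).
So Okonkwo takes precedence.

Okonkwo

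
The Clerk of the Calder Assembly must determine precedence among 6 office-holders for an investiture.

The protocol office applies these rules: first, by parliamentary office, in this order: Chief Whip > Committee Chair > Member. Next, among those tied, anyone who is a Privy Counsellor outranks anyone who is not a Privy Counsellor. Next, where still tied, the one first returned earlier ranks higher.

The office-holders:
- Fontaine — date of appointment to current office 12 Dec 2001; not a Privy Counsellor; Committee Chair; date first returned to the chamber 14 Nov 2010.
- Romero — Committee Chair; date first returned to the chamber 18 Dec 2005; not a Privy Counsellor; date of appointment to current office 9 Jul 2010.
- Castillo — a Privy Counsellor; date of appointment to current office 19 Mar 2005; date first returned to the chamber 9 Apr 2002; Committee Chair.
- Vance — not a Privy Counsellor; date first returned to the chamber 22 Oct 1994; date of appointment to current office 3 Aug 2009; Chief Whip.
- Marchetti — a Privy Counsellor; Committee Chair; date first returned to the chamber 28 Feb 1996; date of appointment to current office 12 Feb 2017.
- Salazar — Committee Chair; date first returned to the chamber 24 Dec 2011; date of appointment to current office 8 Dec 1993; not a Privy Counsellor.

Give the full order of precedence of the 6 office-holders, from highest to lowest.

By parliamentary office: Vance (Chief Whip); then Marchetti, Castillo, Romero, Fontaine and Salazar (Committee Chair).
Among Marchetti, Castillo, Romero, Fontaine and Salazar, a Privy Counsellor before not a Privy Counsellor: Marchetti and Castillo (a Privy Counsellor) before Romero, Fontaine and Salazar (not a Privy Counsellor).
Among Marchetti and Castillo, by date first returned to the chamber (earlier first): Marchetti (28 Feb 1996) before Castillo (9 Apr 2002).
Among Romero, Fontaine and Salazar, by date first returned to the chamber (earlier first): Romero (18 Dec 2005) before Fontaine (14 Nov 2010) before Salazar (24 Dec 2011).
Full order: Vance, Marchetti, Castillo, Romero, Fontaine, Salazar.

Vance, Marchetti, Castillo, Romero, Fontaine, Salazar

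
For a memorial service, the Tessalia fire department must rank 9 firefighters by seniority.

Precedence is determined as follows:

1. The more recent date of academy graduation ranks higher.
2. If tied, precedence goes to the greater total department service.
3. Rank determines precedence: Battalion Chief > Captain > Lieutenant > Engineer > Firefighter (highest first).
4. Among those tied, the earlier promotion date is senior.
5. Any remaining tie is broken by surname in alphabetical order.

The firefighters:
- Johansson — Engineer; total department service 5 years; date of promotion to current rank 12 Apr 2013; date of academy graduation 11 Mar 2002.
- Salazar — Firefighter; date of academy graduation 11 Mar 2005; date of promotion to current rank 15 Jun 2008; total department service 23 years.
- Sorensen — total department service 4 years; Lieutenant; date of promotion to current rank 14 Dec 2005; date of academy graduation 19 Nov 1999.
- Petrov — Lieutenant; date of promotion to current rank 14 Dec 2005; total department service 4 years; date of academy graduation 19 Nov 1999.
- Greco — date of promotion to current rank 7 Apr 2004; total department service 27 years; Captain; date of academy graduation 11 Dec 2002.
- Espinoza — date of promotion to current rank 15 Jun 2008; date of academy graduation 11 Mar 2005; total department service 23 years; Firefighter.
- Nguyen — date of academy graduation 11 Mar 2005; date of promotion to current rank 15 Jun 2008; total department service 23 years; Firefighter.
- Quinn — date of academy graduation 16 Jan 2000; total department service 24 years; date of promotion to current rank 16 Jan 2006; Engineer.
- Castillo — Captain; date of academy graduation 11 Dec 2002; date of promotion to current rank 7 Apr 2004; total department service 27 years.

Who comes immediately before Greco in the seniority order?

By date of academy graduation (later first): Espinoza, Nguyen and Salazar (each 11 Mar 2005); then Castillo and Greco (both 11 Dec 2002); then Johansson (11 Mar 2002); then Quinn (16 Jan 2000); then Petrov and Sorensen (both 19 Nov 1999).
Espinoza, Nguyen and Salazar all have total department service 23 years, so the next rule applies.
Espinoza, Nguyen and Salazar are each Firefighter, so the next rule applies.
Espinoza, Nguyen and Salazar all have date of promotion to current rank 15 Jun 2008, so the next rule applies.
Among Espinoza, Nguyen and Salazar, alphabetically by surname: Espinoza before Nguyen before Salazar.
Castillo and Greco both have total department service 27 years, so the next rule applies.
Castillo and Greco are each Captain, so the next rule applies.
Castillo and Greco both have date of promotion to current rank 7 Apr 2004, so the next rule applies.
Among Castillo and Greco, alphabetically by surname: Castillo before Greco.
Petrov and Sorensen both have total department service 4 years, so the next rule applies.
Petrov and Sorensen are each Lieutenant, so the next rule applies.
Petrov and Sorensen both have date of promotion to current rank 14 Dec 2005, so the next rule applies.
Among Petrov and Sorensen, alphabetically by surname: Petrov before Sorensen.
Order: Espinoza, Nguyen, Salazar, Castillo, Greco, Johansson, Quinn, Petrov, Sorensen.

Castillo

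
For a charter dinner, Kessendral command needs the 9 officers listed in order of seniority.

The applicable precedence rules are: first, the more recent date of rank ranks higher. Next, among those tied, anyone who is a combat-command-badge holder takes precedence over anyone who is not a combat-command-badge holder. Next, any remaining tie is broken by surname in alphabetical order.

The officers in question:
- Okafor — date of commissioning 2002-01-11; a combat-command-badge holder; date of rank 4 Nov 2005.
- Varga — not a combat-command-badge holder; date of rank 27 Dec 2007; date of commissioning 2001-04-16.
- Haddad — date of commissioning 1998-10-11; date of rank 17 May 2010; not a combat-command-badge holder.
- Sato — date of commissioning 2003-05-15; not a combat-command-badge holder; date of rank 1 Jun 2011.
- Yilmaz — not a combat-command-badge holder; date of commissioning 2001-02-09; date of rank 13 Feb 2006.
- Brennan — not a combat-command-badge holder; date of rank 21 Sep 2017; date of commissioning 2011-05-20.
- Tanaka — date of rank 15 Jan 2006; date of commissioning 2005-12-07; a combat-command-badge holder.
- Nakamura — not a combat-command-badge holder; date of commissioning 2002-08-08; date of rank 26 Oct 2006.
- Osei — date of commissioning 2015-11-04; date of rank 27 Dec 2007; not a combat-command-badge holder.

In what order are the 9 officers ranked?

Brennan, Sato, Haddad, Osei, Varga, Nakamura, Yilmaz, Tanaka, Okafor

By date of rank (later first): Brennan (21 Sep 2017); then Sato (1 Jun 2011); then Haddad (17 May 2010); then Osei and Varga (both 27 Dec 2007); then Nakamura (26 Oct 2006); then Yilmaz (13 Feb 2006); then Tanaka (15 Jan 2006); then Okafor (4 Nov 2005).
Osei and Varga are each not a combat-command-badge holder, so the next rule applies.
Among Osei and Varga, alphabetically by surname: Osei before Varga.
Full order: Brennan, Sato, Haddad, Osei, Varga, Nakamura, Yilmaz, Tanaka, Okafor.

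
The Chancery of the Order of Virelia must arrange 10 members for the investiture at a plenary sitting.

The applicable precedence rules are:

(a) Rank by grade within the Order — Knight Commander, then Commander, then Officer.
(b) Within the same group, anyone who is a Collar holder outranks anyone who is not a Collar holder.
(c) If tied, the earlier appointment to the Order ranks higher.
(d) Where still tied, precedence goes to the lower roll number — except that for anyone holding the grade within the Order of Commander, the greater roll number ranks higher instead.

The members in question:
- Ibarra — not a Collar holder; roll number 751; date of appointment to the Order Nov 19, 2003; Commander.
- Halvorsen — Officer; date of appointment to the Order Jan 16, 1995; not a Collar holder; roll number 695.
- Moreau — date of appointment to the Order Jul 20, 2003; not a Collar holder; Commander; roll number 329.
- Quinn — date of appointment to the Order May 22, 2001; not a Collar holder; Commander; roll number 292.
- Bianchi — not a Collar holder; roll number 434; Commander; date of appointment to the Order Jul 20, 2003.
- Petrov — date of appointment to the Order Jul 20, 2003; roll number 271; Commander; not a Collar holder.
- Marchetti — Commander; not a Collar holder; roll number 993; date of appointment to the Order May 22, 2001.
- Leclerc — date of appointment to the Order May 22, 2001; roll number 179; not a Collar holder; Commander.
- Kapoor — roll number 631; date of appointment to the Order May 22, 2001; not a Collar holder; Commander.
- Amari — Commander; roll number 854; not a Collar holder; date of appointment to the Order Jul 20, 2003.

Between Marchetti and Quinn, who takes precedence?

Marchetti

By grade within the Order: Marchetti, Kapoor, Quinn, Leclerc, Amari, Bianchi, Moreau, Petrov and Ibarra (Commander); then Halvorsen (Officer).
Marchetti, Kapoor, Quinn, Leclerc, Amari, Bianchi, Moreau, Petrov and Ibarra are each not a Collar holder, so the next rule applies.
Among Marchetti, Kapoor, Quinn, Leclerc, Amari, Bianchi, Moreau, Petrov and Ibarra, by date of appointment to the Order (earlier first): Marchetti, Kapoor, Quinn and Leclerc (May 22, 2001) before Amari, Bianchi, Moreau and Petrov (Jul 20, 2003) before Ibarra (Nov 19, 2003).
Among Marchetti, Kapoor, Quinn and Leclerc, by roll number (higher first) (reversed rule for this group): Marchetti (993) before Kapoor (631) before Quinn (292) before Leclerc (179).
Among Amari, Bianchi, Moreau and Petrov, by roll number (higher first) (reversed rule for this group): Amari (854) before Bianchi (434) before Moreau (329) before Petrov (271).
So Marchetti takes precedence.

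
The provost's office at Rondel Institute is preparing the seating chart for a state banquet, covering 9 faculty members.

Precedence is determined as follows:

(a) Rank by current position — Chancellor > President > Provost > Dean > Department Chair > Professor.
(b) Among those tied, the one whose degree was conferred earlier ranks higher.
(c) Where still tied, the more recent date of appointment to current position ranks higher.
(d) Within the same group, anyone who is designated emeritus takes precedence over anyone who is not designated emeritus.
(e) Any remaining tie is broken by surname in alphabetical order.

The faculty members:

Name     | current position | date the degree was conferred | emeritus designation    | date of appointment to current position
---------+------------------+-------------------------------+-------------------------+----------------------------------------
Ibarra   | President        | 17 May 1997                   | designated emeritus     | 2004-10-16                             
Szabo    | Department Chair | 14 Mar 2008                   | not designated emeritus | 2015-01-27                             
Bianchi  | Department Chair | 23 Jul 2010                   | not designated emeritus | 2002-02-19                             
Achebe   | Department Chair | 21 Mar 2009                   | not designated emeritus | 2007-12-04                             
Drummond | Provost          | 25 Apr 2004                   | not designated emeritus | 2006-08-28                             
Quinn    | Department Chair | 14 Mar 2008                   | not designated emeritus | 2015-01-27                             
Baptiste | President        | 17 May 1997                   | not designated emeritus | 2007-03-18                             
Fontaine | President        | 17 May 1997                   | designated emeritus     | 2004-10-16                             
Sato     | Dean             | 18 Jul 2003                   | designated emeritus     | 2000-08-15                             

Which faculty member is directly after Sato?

Quinn

By current position: Baptiste, Fontaine and Ibarra (President); then Drummond (Provost); then Sato (Dean); then Quinn, Szabo, Achebe and Bianchi (Department Chair).
Baptiste, Fontaine and Ibarra all have date the degree was conferred 17 May 1997, so the next rule applies.
Among Baptiste, Fontaine and Ibarra, by date of appointment to current position (later first): Baptiste (2007-03-18) before Fontaine and Ibarra (2004-10-16).
Fontaine and Ibarra are each designated emeritus, so the next rule applies.
Among Fontaine and Ibarra, alphabetically by surname: Fontaine before Ibarra.
Among Quinn, Szabo, Achebe and Bianchi, by date the degree was conferred (earlier first): Quinn and Szabo (14 Mar 2008) before Achebe (21 Mar 2009) before Bianchi (23 Jul 2010).
Quinn and Szabo both have date of appointment to current position 2015-01-27, so the next rule applies.
Quinn and Szabo are each not designated emeritus, so the next rule applies.
Among Quinn and Szabo, alphabetically by surname: Quinn before Szabo.
Order: Baptiste, Fontaine, Ibarra, Drummond, Sato, Quinn, Szabo, Achebe, Bianchi.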